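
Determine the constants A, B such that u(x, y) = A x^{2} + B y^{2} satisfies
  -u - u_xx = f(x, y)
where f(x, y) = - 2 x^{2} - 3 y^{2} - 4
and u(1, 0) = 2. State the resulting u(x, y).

Substitute the ansatz u = A x^{2} + B y^{2} into the left-hand side.
Derivatives of the ansatz:
  u_xx = 2 A
Term by term:
  -u = - A x^{2} - B y^{2}
  -u_xx = - 2 A
So the left-hand side equals
  - A x^{2} - 2 A - B y^{2}
This must equal f(x, y) = - 2 x^{2} - 3 y^{2} - 4 identically.
Matching coefficients of the independent functions:
  [constant term]:  - 2 A = -4
  [x^{2}]:  - A = -2
  [y^{2}]:  - B = -3
Solving: A = 2, B = 3.
Check against the point condition:
  u(1, 0) = 2  ⟹  A = 2  ✓
Hence u(x, y) = 2 x^{2} + 3 y^{2}.

Answer: u(x, y) = 2 x^{2} + 3 y^{2}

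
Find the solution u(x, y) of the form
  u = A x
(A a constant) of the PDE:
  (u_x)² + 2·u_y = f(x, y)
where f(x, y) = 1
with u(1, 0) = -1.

Answer: u(x, y) = - x

Derivation:
Substitute the ansatz u = A x into the left-hand side.
Derivatives of the ansatz:
  u_x = A
  u_y = 0
Term by term:
  (u_x)² = A^{2}
  2·u_y = 0
So the left-hand side equals
  A^{2}
This must equal f(x, y) = 1 identically.
Matching coefficients of the independent functions:
  [constant term]:  A^{2} = 1
These equations allow (A) = (-1) or (1).
Impose the point condition(s):
  u(1, 0) = -1  ⟹  A = -1
Only A = -1 satisfies everything.
Hence u(x, y) = - x.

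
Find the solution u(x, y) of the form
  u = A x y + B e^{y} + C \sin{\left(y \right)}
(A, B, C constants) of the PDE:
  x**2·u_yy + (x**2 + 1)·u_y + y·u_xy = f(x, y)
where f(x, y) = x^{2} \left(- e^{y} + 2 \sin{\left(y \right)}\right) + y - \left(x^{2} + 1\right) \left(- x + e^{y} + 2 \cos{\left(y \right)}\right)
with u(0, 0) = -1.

Substitute the ansatz u = A x y + B e^{y} + C \sin{\left(y \right)} into the left-hand side.
Derivatives of the ansatz:
  u_yy = B e^{y} - C \sin{\left(y \right)}
  u_y = A x + B e^{y} + C \cos{\left(y \right)}
  u_xy = A
Term by term:
  x**2·u_yy = B x^{2} e^{y} - C x^{2} \sin{\left(y \right)}
  (x**2 + 1)·u_y = A x^{3} + A x + B x^{2} e^{y} + B e^{y} + C x^{2} \cos{\left(y \right)} + C \cos{\left(y \right)}
  y·u_xy = A y
So the left-hand side equals
  A x^{3} + A x + A y + 2 B x^{2} e^{y} + B e^{y} - C x^{2} \sin{\left(y \right)} + C x^{2} \cos{\left(y \right)} + C \cos{\left(y \right)}
This must equal f(x, y) identically; expanded, f = x^{3} - 2 x^{2} e^{y} + 2 x^{2} \sin{\left(y \right)} - 2 x^{2} \cos{\left(y \right)} + x + y - e^{y} - 2 \cos{\left(y \right)}.
Matching coefficients of the independent functions:
  [x, x^{3}, y]:  A = 1
  [x^{2} e^{y}]:  2 B = -2
  [x^{2} \sin{\left(y \right)}]:  - C = 2
  [x^{2} \cos{\left(y \right)}, \cos{\left(y \right)}]:  C = -2
  [e^{y}]:  B = -1
Solving: A = 1, B = -1, C = -2.
Check against the point condition:
  u(0, 0) = -1  ⟹  B = -1  ✓
Hence u(x, y) = x y - e^{y} - 2 \sin{\left(y \right)}.

Answer: u(x, y) = x y - e^{y} - 2 \sin{\left(y \right)}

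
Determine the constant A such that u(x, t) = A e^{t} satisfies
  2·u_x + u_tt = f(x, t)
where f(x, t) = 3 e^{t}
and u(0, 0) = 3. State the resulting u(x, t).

Answer: u(x, t) = 3 e^{t}

Derivation:
Substitute the ansatz u = A e^{t} into the left-hand side.
Derivatives of the ansatz:
  u_x = 0
  u_tt = A e^{t}
Term by term:
  2·u_x = 0
  u_tt = A e^{t}
So the left-hand side equals
  A e^{t}
This must equal f(x, t) = 3 e^{t} identically.
Matching coefficients of the independent functions:
  [e^{t}]:  A = 3
Solving: A = 3.
Check against the point condition:
  u(0, 0) = 3  ⟹  A = 3  ✓
Hence u(x, t) = 3 e^{t}.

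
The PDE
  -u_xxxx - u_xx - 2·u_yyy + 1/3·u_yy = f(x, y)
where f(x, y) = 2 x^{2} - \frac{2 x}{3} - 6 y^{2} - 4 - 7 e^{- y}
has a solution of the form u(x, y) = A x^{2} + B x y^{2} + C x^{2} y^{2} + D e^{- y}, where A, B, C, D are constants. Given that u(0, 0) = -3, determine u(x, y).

Substitute the ansatz u = A x^{2} + B x y^{2} + C x^{2} y^{2} + D e^{- y} into the left-hand side.
Derivatives of the ansatz:
  u_xxxx = 0
  u_xx = 2 A + 2 C y^{2}
  u_yyy = - D e^{- y}
  u_yy = 2 B x + 2 C x^{2} + D e^{- y}
Term by term:
  -u_xxxx = 0
  -u_xx = - 2 A - 2 C y^{2}
  -2·u_yyy = 2 D e^{- y}
  1/3·u_yy = \frac{2 B x}{3} + \frac{2 C x^{2}}{3} + \frac{D e^{- y}}{3}
So the left-hand side equals
  - 2 A + \frac{2 B x}{3} + \frac{2 C x^{2}}{3} - 2 C y^{2} + \frac{7 D e^{- y}}{3}
This must equal f(x, y) = 2 x^{2} - \frac{2 x}{3} - 6 y^{2} - 4 - 7 e^{- y} identically.
Matching coefficients of the independent functions:
  [constant term]:  - 2 A = -4
  [x]:  \frac{2 B}{3} = - \frac{2}{3}
  [x^{2}]:  \frac{2 C}{3} = 2
  [y^{2}]:  - 2 C = -6
  [e^{- y}]:  \frac{7 D}{3} = -7
Solving: A = 2, B = -1, C = 3, D = -3.
Check against the point condition:
  u(0, 0) = -3  ⟹  D = -3  ✓
Hence u(x, y) = 3 x^{2} y^{2} + 2 x^{2} - x y^{2} - 3 e^{- y}.

Answer: u(x, y) = 3 x^{2} y^{2} + 2 x^{2} - x y^{2} - 3 e^{- y}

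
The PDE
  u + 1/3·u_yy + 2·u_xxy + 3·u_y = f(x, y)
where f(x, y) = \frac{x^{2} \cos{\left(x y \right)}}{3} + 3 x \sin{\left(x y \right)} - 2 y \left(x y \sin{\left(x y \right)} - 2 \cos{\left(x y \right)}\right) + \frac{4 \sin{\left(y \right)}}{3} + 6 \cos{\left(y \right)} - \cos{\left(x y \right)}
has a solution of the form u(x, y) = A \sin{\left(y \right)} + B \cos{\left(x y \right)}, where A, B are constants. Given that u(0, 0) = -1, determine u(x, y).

Answer: u(x, y) = 2 \sin{\left(y \right)} - \cos{\left(x y \right)}

Derivation:
Substitute the ansatz u = A \sin{\left(y \right)} + B \cos{\left(x y \right)} into the left-hand side.
Derivatives of the ansatz:
  u_yy = - A \sin{\left(y \right)} - B x^{2} \cos{\left(x y \right)}
  u_xxy = B x y^{2} \sin{\left(x y \right)} - 2 B y \cos{\left(x y \right)}
  u_y = A \cos{\left(y \right)} - B x \sin{\left(x y \right)}
Term by term:
  u = A \sin{\left(y \right)} + B \cos{\left(x y \right)}
  1/3·u_yy = - \frac{A \sin{\left(y \right)}}{3} - \frac{B x^{2} \cos{\left(x y \right)}}{3}
  2·u_xxy = 2 B x y^{2} \sin{\left(x y \right)} - 4 B y \cos{\left(x y \right)}
  3·u_y = 3 A \cos{\left(y \right)} - 3 B x \sin{\left(x y \right)}
So the left-hand side equals
  \frac{2 A \sin{\left(y \right)}}{3} + 3 A \cos{\left(y \right)} - \frac{B x^{2} \cos{\left(x y \right)}}{3} + 2 B x y^{2} \sin{\left(x y \right)} - 3 B x \sin{\left(x y \right)} - 4 B y \cos{\left(x y \right)} + B \cos{\left(x y \right)}
This must equal f(x, y) identically; expanded, f = \frac{x^{2} \cos{\left(x y \right)}}{3} - 2 x y^{2} \sin{\left(x y \right)} + 3 x \sin{\left(x y \right)} + 4 y \cos{\left(x y \right)} + \frac{4 \sin{\left(y \right)}}{3} + 6 \cos{\left(y \right)} - \cos{\left(x y \right)}.
Matching coefficients of the independent functions:
  [x \sin{\left(x y \right)}]:  - 3 B = 3
  [x^{2} \cos{\left(x y \right)}]:  - \frac{B}{3} = \frac{1}{3}
  [y \cos{\left(x y \right)}]:  - 4 B = 4
  [x y^{2} \sin{\left(x y \right)}]:  2 B = -2
  [\sin{\left(y \right)}]:  \frac{2 A}{3} = \frac{4}{3}
  [\cos{\left(y \right)}]:  3 A = 6
  [\cos{\left(x y \right)}]:  B = -1
Solving: A = 2, B = -1.
Check against the point condition:
  u(0, 0) = -1  ⟹  B = -1  ✓
Hence u(x, y) = 2 \sin{\left(y \right)} - \cos{\left(x y \right)}.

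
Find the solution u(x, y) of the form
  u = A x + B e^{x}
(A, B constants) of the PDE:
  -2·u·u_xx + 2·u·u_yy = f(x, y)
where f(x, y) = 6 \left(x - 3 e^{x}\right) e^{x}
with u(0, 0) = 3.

Substitute the ansatz u = A x + B e^{x} into the left-hand side.
Derivatives of the ansatz:
  u_xx = B e^{x}
  u_yy = 0
Term by term:
  -2·u·u_xx = - 2 A B x e^{x} - 2 B^{2} e^{2 x}
  2·u·u_yy = 0
So the left-hand side equals
  - 2 A B x e^{x} - 2 B^{2} e^{2 x}
This must equal f(x, y) identically; expanded, f = 6 x e^{x} - 18 e^{2 x}.
Matching coefficients of the independent functions:
  [x e^{x}]:  - 2 A B = 6
  [e^{2 x}]:  - 2 B^{2} = -18
These equations allow (A, B) = (-1, 3) or (1, -3).
Impose the point condition(s):
  u(0, 0) = 3  ⟹  B = 3
Only A = -1, B = 3 satisfies everything.
Hence u(x, y) = - x + 3 e^{x}.

Answer: u(x, y) = - x + 3 e^{x}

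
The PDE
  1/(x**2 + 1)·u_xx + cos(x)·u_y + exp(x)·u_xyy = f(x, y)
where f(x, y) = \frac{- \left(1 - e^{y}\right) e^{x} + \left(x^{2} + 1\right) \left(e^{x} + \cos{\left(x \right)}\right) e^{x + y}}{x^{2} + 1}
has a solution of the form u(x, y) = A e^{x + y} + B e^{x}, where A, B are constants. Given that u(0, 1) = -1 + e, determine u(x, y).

Substitute the ansatz u = A e^{x + y} + B e^{x} into the left-hand side.
Derivatives of the ansatz:
  u_xx = A e^{x} e^{y} + B e^{x}
  u_y = A e^{x} e^{y}
  u_xyy = A e^{x} e^{y}
Term by term:
  1/(x**2 + 1)·u_xx = \frac{A e^{x} e^{y}}{x^{2} + 1} + \frac{B e^{x}}{x^{2} + 1}
  cos(x)·u_y = A e^{x} e^{y} \cos{\left(x \right)}
  exp(x)·u_xyy = A e^{2 x} e^{y}
So the left-hand side equals
  A e^{2 x} e^{y} + A e^{x} e^{y} \cos{\left(x \right)} + \frac{A e^{x} e^{y}}{x^{2} + 1} + \frac{B e^{x}}{x^{2} + 1}
This must equal f(x, y) identically; expanded, f = e^{2 x} e^{y} + e^{x} e^{y} \cos{\left(x \right)} + \frac{e^{x} e^{y}}{x^{2} + 1} - \frac{e^{x}}{x^{2} + 1}.
Matching coefficients of the independent functions:
  [\frac{e^{x}}{x^{2} + 1}]:  B = -1
  [e^{2 x} e^{y}, \frac{e^{x} e^{y}}{x^{2} + 1}, e^{x} e^{y} \cos{\left(x \right)}]:  A = 1
Solving: A = 1, B = -1.
Check against the point condition:
  u(0, 1) = -1 + e  ⟹  e A + B = -1 + e  ✓
Hence u(x, y) = - e^{x} + e^{x + y}.

Answer: u(x, y) = - e^{x} + e^{x + y}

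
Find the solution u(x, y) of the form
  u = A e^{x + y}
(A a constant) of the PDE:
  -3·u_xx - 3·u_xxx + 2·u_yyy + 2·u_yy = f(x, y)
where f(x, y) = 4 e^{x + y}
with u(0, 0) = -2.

Substitute the ansatz u = A e^{x + y} into the left-hand side.
Derivatives of the ansatz:
  u_xx = A e^{x} e^{y}
  u_xxx = A e^{x} e^{y}
  u_yyy = A e^{x} e^{y}
  u_yy = A e^{x} e^{y}
Term by term:
  -3·u_xx = - 3 A e^{x} e^{y}
  -3·u_xxx = - 3 A e^{x} e^{y}
  2·u_yyy = 2 A e^{x} e^{y}
  2·u_yy = 2 A e^{x} e^{y}
So the left-hand side equals
  - 2 A e^{x} e^{y}
This must equal f(x, y) identically; expanded, f = 4 e^{x} e^{y}.
Matching coefficients of the independent functions:
  [e^{x} e^{y}]:  - 2 A = 4
Solving: A = -2.
Check against the point condition:
  u(0, 0) = -2  ⟹  A = -2  ✓
Hence u(x, y) = - 2 e^{x + y}.

Answer: u(x, y) = - 2 e^{x + y}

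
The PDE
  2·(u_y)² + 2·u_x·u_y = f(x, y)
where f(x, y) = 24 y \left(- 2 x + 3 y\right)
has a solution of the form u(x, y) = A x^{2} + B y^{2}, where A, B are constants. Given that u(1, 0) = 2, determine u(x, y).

Substitute the ansatz u = A x^{2} + B y^{2} into the left-hand side.
Derivatives of the ansatz:
  u_y = 2 B y
  u_x = 2 A x
Term by term:
  2·(u_y)² = 8 B^{2} y^{2}
  2·u_x·u_y = 8 A B x y
So the left-hand side equals
  8 A B x y + 8 B^{2} y^{2}
This must equal f(x, y) = 24 y \left(- 2 x + 3 y\right) identically.
Matching coefficients of the independent functions:
  [y^{2}]:  8 B^{2} = 72
  [x y]:  8 A B = -48
These equations allow (A, B) = (-2, 3) or (2, -3).
Impose the point condition(s):
  u(1, 0) = 2  ⟹  A = 2
Only A = 2, B = -3 satisfies everything.
Hence u(x, y) = 2 x^{2} - 3 y^{2}.

Answer: u(x, y) = 2 x^{2} - 3 y^{2}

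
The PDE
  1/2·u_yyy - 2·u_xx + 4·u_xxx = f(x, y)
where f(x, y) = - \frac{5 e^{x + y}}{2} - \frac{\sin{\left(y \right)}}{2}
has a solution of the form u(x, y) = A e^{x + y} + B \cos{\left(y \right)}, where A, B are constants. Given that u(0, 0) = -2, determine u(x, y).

Substitute the ansatz u = A e^{x + y} + B \cos{\left(y \right)} into the left-hand side.
Derivatives of the ansatz:
  u_yyy = A e^{x} e^{y} + B \sin{\left(y \right)}
  u_xx = A e^{x} e^{y}
  u_xxx = A e^{x} e^{y}
Term by term:
  1/2·u_yyy = \frac{A e^{x} e^{y}}{2} + \frac{B \sin{\left(y \right)}}{2}
  -2·u_xx = - 2 A e^{x} e^{y}
  4·u_xxx = 4 A e^{x} e^{y}
So the left-hand side equals
  \frac{5 A e^{x} e^{y}}{2} + \frac{B \sin{\left(y \right)}}{2}
This must equal f(x, y) identically; expanded, f = - \frac{5 e^{x} e^{y}}{2} - \frac{\sin{\left(y \right)}}{2}.
Matching coefficients of the independent functions:
  [e^{x} e^{y}]:  \frac{5 A}{2} = - \frac{5}{2}
  [\sin{\left(y \right)}]:  \frac{B}{2} = - \frac{1}{2}
Solving: A = -1, B = -1.
Check against the point condition:
  u(0, 0) = -2  ⟹  A + B = -2  ✓
Hence u(x, y) = - e^{x + y} - \cos{\left(y \right)}.

Answer: u(x, y) = - e^{x + y} - \cos{\left(y \right)}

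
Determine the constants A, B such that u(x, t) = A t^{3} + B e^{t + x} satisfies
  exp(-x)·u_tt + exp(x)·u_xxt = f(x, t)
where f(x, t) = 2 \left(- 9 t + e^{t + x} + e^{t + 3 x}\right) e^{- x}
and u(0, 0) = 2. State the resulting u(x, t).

Substitute the ansatz u = A t^{3} + B e^{t + x} into the left-hand side.
Derivatives of the ansatz:
  u_tt = 6 A t + B e^{t} e^{x}
  u_xxt = B e^{t} e^{x}
Term by term:
  exp(-x)·u_tt = 6 A t e^{- x} + B e^{t}
  exp(x)·u_xxt = B e^{t} e^{2 x}
So the left-hand side equals
  6 A t e^{- x} + B e^{t} e^{2 x} + B e^{t}
This must equal f(x, t) = 2 \left(- 9 t + e^{t + x} + e^{t + 3 x}\right) e^{- x} identically.
Matching coefficients of the independent functions:
  [t e^{- x}]:  6 A = -18
  [e^{t} e^{2 x}, e^{t}]:  B = 2
Solving: A = -3, B = 2.
Check against the point condition:
  u(0, 0) = 2  ⟹  B = 2  ✓
Hence u(x, t) = - 3 t^{3} + 2 e^{t + x}.

Answer: u(x, t) = - 3 t^{3} + 2 e^{t + x}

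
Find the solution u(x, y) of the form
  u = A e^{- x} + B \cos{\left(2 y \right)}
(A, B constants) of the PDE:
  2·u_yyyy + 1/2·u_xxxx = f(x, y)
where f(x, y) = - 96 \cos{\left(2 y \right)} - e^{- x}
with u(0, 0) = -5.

Substitute the ansatz u = A e^{- x} + B \cos{\left(2 y \right)} into the left-hand side.
Derivatives of the ansatz:
  u_yyyy = 16 B \cos{\left(2 y \right)}
  u_xxxx = A e^{- x}
Term by term:
  2·u_yyyy = 32 B \cos{\left(2 y \right)}
  1/2·u_xxxx = \frac{A e^{- x}}{2}
So the left-hand side equals
  \frac{A e^{- x}}{2} + 32 B \cos{\left(2 y \right)}
This must equal f(x, y) = - 96 \cos{\left(2 y \right)} - e^{- x} identically.
Matching coefficients of the independent functions:
  [e^{- x}]:  \frac{A}{2} = -1
  [\cos{\left(2 y \right)}]:  32 B = -96
Solving: A = -2, B = -3.
Check against the point condition:
  u(0, 0) = -5  ⟹  A + B = -5  ✓
Hence u(x, y) = - 3 \cos{\left(2 y \right)} - 2 e^{- x}.

Answer: u(x, y) = - 3 \cos{\left(2 y \right)} - 2 e^{- x}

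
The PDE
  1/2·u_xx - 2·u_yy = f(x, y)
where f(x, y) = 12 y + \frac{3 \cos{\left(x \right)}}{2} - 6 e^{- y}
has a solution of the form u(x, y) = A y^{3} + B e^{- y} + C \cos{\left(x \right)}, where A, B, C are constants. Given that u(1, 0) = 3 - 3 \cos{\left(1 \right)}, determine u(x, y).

Answer: u(x, y) = - y^{3} - 3 \cos{\left(x \right)} + 3 e^{- y}

Derivation:
Substitute the ansatz u = A y^{3} + B e^{- y} + C \cos{\left(x \right)} into the left-hand side.
Derivatives of the ansatz:
  u_xx = - C \cos{\left(x \right)}
  u_yy = 6 A y + B e^{- y}
Term by term:
  1/2·u_xx = - \frac{C \cos{\left(x \right)}}{2}
  -2·u_yy = - 12 A y - 2 B e^{- y}
So the left-hand side equals
  - 12 A y - 2 B e^{- y} - \frac{C \cos{\left(x \right)}}{2}
This must equal f(x, y) = 12 y + \frac{3 \cos{\left(x \right)}}{2} - 6 e^{- y} identically.
Matching coefficients of the independent functions:
  [y]:  - 12 A = 12
  [e^{- y}]:  - 2 B = -6
  [\cos{\left(x \right)}]:  - \frac{C}{2} = \frac{3}{2}
Solving: A = -1, B = 3, C = -3.
Check against the point condition:
  u(1, 0) = 3 - 3 \cos{\left(1 \right)}  ⟹  B + C \cos{\left(1 \right)} = 3 - 3 \cos{\left(1 \right)}  ✓
Hence u(x, y) = - y^{3} - 3 \cos{\left(x \right)} + 3 e^{- y}.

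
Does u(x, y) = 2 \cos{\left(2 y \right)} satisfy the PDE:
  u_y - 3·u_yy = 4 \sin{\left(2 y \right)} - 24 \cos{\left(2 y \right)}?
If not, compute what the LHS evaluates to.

Answer: No, the LHS evaluates to - 4 \sin{\left(2 y \right)} + 24 \cos{\left(2 y \right)}

Derivation:
Evaluate each term of the left-hand side for u = 2 \cos{\left(2 y \right)}.
Derivatives:
  u_y = - 4 \sin{\left(2 y \right)}
  u_yy = - 8 \cos{\left(2 y \right)}
Terms:
  u_y = - 4 \sin{\left(2 y \right)}
  -3·u_yy = 24 \cos{\left(2 y \right)}
Sum: LHS = - 4 \sin{\left(2 y \right)} + 24 \cos{\left(2 y \right)}
Given right-hand side: 4 \sin{\left(2 y \right)} - 24 \cos{\left(2 y \right)}. Difference LHS − RHS = - 8 \sin{\left(2 y \right)} + 48 \cos{\left(2 y \right)} ≠ 0, so u is not a solution.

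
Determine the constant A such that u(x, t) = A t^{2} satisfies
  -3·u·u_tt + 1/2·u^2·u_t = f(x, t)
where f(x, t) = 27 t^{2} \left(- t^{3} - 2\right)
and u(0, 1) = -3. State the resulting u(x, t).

Substitute the ansatz u = A t^{2} into the left-hand side.
Derivatives of the ansatz:
  u_tt = 2 A
  u_t = 2 A t
Term by term:
  -3·u·u_tt = - 6 A^{2} t^{2}
  1/2·u^2·u_t = A^{3} t^{5}
So the left-hand side equals
  A^{3} t^{5} - 6 A^{2} t^{2}
This must equal f(x, t) identically; expanded, f = - 27 t^{5} - 54 t^{2}.
Matching coefficients of the independent functions:
  [t^{2}]:  - 6 A^{2} = -54
  [t^{5}]:  A^{3} = -27
Solving: A = -3.
Check against the point condition:
  u(0, 1) = -3  ⟹  A = -3  ✓
Hence u(x, t) = - 3 t^{2}.

Answer: u(x, t) = - 3 t^{2}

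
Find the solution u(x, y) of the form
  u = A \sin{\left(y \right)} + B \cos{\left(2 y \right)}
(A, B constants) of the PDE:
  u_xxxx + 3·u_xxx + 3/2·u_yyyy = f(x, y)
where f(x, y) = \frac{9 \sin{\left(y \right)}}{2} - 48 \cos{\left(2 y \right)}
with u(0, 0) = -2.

Substitute the ansatz u = A \sin{\left(y \right)} + B \cos{\left(2 y \right)} into the left-hand side.
Derivatives of the ansatz:
  u_xxxx = 0
  u_xxx = 0
  u_yyyy = A \sin{\left(y \right)} + 16 B \cos{\left(2 y \right)}
Term by term:
  u_xxxx = 0
  3·u_xxx = 0
  3/2·u_yyyy = \frac{3 A \sin{\left(y \right)}}{2} + 24 B \cos{\left(2 y \right)}
So the left-hand side equals
  \frac{3 A \sin{\left(y \right)}}{2} + 24 B \cos{\left(2 y \right)}
This must equal f(x, y) = \frac{9 \sin{\left(y \right)}}{2} - 48 \cos{\left(2 y \right)} identically.
Matching coefficients of the independent functions:
  [\sin{\left(y \right)}]:  \frac{3 A}{2} = \frac{9}{2}
  [\cos{\left(2 y \right)}]:  24 B = -48
Solving: A = 3, B = -2.
Check against the point condition:
  u(0, 0) = -2  ⟹  B = -2  ✓
Hence u(x, y) = 3 \sin{\left(y \right)} - 2 \cos{\left(2 y \right)}.

Answer: u(x, y) = 3 \sin{\left(y \right)} - 2 \cos{\left(2 y \right)}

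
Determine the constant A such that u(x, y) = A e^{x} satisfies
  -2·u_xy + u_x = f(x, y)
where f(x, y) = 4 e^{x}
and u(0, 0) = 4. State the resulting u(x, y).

Substitute the ansatz u = A e^{x} into the left-hand side.
Derivatives of the ansatz:
  u_xy = 0
  u_x = A e^{x}
Term by term:
  -2·u_xy = 0
  u_x = A e^{x}
So the left-hand side equals
  A e^{x}
This must equal f(x, y) = 4 e^{x} identically.
Matching coefficients of the independent functions:
  [e^{x}]:  A = 4
Solving: A = 4.
Check against the point condition:
  u(0, 0) = 4  ⟹  A = 4  ✓
Hence u(x, y) = 4 e^{x}.

Answer: u(x, y) = 4 e^{x}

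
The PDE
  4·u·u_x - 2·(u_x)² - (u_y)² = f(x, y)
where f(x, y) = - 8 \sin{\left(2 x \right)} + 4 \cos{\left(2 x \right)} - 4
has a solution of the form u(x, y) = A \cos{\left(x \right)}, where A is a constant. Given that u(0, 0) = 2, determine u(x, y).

Substitute the ansatz u = A \cos{\left(x \right)} into the left-hand side.
Derivatives of the ansatz:
  u_x = - A \sin{\left(x \right)}
  u_y = 0
Term by term:
  4·u·u_x = - 4 A^{2} \sin{\left(x \right)} \cos{\left(x \right)}
  -2·(u_x)² = - 2 A^{2} \sin^{2}{\left(x \right)}
  -(u_y)² = 0
So the left-hand side equals
  - 2 A^{2} \sin^{2}{\left(x \right)} - 4 A^{2} \sin{\left(x \right)} \cos{\left(x \right)}
This must equal f(x, y) identically; expanded, f = - 8 \sin^{2}{\left(x \right)} - 16 \sin{\left(x \right)} \cos{\left(x \right)}.
Matching coefficients of the independent functions:
  [\sin{\left(x \right)} \cos{\left(x \right)}]:  - 4 A^{2} = -16
  [\sin^{2}{\left(x \right)}]:  - 2 A^{2} = -8
These equations allow (A) = (-2) or (2).
Impose the point condition(s):
  u(0, 0) = 2  ⟹  A = 2
Only A = 2 satisfies everything.
Hence u(x, y) = 2 \cos{\left(x \right)}.

Answer: u(x, y) = 2 \cos{\left(x \right)}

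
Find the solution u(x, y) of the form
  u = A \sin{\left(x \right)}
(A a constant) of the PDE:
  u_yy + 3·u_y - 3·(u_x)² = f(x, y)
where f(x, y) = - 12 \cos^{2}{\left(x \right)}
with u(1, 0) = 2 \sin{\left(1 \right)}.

Substitute the ansatz u = A \sin{\left(x \right)} into the left-hand side.
Derivatives of the ansatz:
  u_yy = 0
  u_y = 0
  u_x = A \cos{\left(x \right)}
Term by term:
  u_yy = 0
  3·u_y = 0
  -3·(u_x)² = - 3 A^{2} \cos^{2}{\left(x \right)}
So the left-hand side equals
  - 3 A^{2} \cos^{2}{\left(x \right)}
This must equal f(x, y) = - 12 \cos^{2}{\left(x \right)} identically.
Matching coefficients of the independent functions:
  [\cos^{2}{\left(x \right)}]:  - 3 A^{2} = -12
These equations allow (A) = (-2) or (2).
Impose the point condition(s):
  u(1, 0) = 2 \sin{\left(1 \right)}  ⟹  A \sin{\left(1 \right)} = 2 \sin{\left(1 \right)}
Only A = 2 satisfies everything.
Hence u(x, y) = 2 \sin{\left(x \right)}.

Answer: u(x, y) = 2 \sin{\left(x \right)}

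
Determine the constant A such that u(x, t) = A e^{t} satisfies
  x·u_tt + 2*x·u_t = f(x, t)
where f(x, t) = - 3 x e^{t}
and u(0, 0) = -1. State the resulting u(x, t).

Substitute the ansatz u = A e^{t} into the left-hand side.
Derivatives of the ansatz:
  u_tt = A e^{t}
  u_t = A e^{t}
Term by term:
  x·u_tt = A x e^{t}
  2*x·u_t = 2 A x e^{t}
So the left-hand side equals
  3 A x e^{t}
This must equal f(x, t) = - 3 x e^{t} identically.
Matching coefficients of the independent functions:
  [x e^{t}]:  3 A = -3
Solving: A = -1.
Check against the point condition:
  u(0, 0) = -1  ⟹  A = -1  ✓
Hence u(x, t) = - e^{t}.

Answer: u(x, t) = - e^{t}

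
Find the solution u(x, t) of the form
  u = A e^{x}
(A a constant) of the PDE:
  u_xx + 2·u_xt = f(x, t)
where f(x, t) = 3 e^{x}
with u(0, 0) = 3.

Substitute the ansatz u = A e^{x} into the left-hand side.
Derivatives of the ansatz:
  u_xx = A e^{x}
  u_xt = 0
Term by term:
  u_xx = A e^{x}
  2·u_xt = 0
So the left-hand side equals
  A e^{x}
This must equal f(x, t) = 3 e^{x} identically.
Matching coefficients of the independent functions:
  [e^{x}]:  A = 3
Solving: A = 3.
Check against the point condition:
  u(0, 0) = 3  ⟹  A = 3  ✓
Hence u(x, t) = 3 e^{x}.

Answer: u(x, t) = 3 e^{x}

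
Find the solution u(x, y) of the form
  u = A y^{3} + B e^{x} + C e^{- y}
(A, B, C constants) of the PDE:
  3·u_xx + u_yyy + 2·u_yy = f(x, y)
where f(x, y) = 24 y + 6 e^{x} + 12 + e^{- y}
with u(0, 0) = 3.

Substitute the ansatz u = A y^{3} + B e^{x} + C e^{- y} into the left-hand side.
Derivatives of the ansatz:
  u_xx = B e^{x}
  u_yyy = 6 A - C e^{- y}
  u_yy = 6 A y + C e^{- y}
Term by term:
  3·u_xx = 3 B e^{x}
  u_yyy = 6 A - C e^{- y}
  2·u_yy = 12 A y + 2 C e^{- y}
So the left-hand side equals
  12 A y + 6 A + 3 B e^{x} + C e^{- y}
This must equal f(x, y) = 24 y + 6 e^{x} + 12 + e^{- y} identically.
Matching coefficients of the independent functions:
  [constant term]:  6 A = 12
  [y]:  12 A = 24
  [e^{x}]:  3 B = 6
  [e^{- y}]:  C = 1
Solving: A = 2, B = 2, C = 1.
Check against the point condition:
  u(0, 0) = 3  ⟹  B + C = 3  ✓
Hence u(x, y) = 2 y^{3} + 2 e^{x} + e^{- y}.

Answer: u(x, y) = 2 y^{3} + 2 e^{x} + e^{- y}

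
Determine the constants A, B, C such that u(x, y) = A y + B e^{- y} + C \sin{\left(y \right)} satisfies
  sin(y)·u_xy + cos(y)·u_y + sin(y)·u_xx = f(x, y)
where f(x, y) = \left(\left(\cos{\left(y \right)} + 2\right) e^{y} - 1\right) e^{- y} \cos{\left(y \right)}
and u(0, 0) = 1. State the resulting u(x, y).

Answer: u(x, y) = 2 y + \sin{\left(y \right)} + e^{- y}

Derivation:
Substitute the ansatz u = A y + B e^{- y} + C \sin{\left(y \right)} into the left-hand side.
Derivatives of the ansatz:
  u_xy = 0
  u_y = A - B e^{- y} + C \cos{\left(y \right)}
  u_xx = 0
Term by term:
  sin(y)·u_xy = 0
  cos(y)·u_y = A \cos{\left(y \right)} - B e^{- y} \cos{\left(y \right)} + C \cos^{2}{\left(y \right)}
  sin(y)·u_xx = 0
So the left-hand side equals
  A \cos{\left(y \right)} - B e^{- y} \cos{\left(y \right)} + C \cos^{2}{\left(y \right)}
This must equal f(x, y) identically; expanded, f = \cos^{2}{\left(y \right)} + 2 \cos{\left(y \right)} - e^{- y} \cos{\left(y \right)}.
Matching coefficients of the independent functions:
  [e^{- y} \cos{\left(y \right)}]:  - B = -1
  [\cos{\left(y \right)}]:  A = 2
  [\cos^{2}{\left(y \right)}]:  C = 1
Solving: A = 2, B = 1, C = 1.
Check against the point condition:
  u(0, 0) = 1  ⟹  B = 1  ✓
Hence u(x, y) = 2 y + \sin{\left(y \right)} + e^{- y}.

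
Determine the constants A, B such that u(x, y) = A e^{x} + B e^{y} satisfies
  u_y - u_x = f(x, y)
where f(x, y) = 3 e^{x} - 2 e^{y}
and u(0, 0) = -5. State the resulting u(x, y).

Answer: u(x, y) = - 3 e^{x} - 2 e^{y}

Derivation:
Substitute the ansatz u = A e^{x} + B e^{y} into the left-hand side.
Derivatives of the ansatz:
  u_y = B e^{y}
  u_x = A e^{x}
Term by term:
  u_y = B e^{y}
  -u_x = - A e^{x}
So the left-hand side equals
  - A e^{x} + B e^{y}
This must equal f(x, y) = 3 e^{x} - 2 e^{y} identically.
Matching coefficients of the independent functions:
  [e^{x}]:  - A = 3
  [e^{y}]:  B = -2
Solving: A = -3, B = -2.
Check against the point condition:
  u(0, 0) = -5  ⟹  A + B = -5  ✓
Hence u(x, y) = - 3 e^{x} - 2 e^{y}.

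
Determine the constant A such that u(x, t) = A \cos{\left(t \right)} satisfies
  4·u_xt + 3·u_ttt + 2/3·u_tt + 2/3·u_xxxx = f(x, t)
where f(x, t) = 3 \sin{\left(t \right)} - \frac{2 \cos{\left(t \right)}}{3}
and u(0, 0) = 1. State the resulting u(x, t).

Answer: u(x, t) = \cos{\left(t \right)}

Derivation:
Substitute the ansatz u = A \cos{\left(t \right)} into the left-hand side.
Derivatives of the ansatz:
  u_xt = 0
  u_ttt = A \sin{\left(t \right)}
  u_tt = - A \cos{\left(t \right)}
  u_xxxx = 0
Term by term:
  4·u_xt = 0
  3·u_ttt = 3 A \sin{\left(t \right)}
  2/3·u_tt = - \frac{2 A \cos{\left(t \right)}}{3}
  2/3·u_xxxx = 0
So the left-hand side equals
  3 A \sin{\left(t \right)} - \frac{2 A \cos{\left(t \right)}}{3}
This must equal f(x, t) = 3 \sin{\left(t \right)} - \frac{2 \cos{\left(t \right)}}{3} identically.
Matching coefficients of the independent functions:
  [\sin{\left(t \right)}]:  3 A = 3
  [\cos{\left(t \right)}]:  - \frac{2 A}{3} = - \frac{2}{3}
Solving: A = 1.
Check against the point condition:
  u(0, 0) = 1  ⟹  A = 1  ✓
Hence u(x, t) = \cos{\left(t \right)}.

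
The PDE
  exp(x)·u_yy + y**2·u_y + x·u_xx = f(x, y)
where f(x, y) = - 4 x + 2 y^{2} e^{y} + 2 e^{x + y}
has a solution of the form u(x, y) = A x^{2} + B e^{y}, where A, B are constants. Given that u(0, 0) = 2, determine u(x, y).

Answer: u(x, y) = - 2 x^{2} + 2 e^{y}

Derivation:
Substitute the ansatz u = A x^{2} + B e^{y} into the left-hand side.
Derivatives of the ansatz:
  u_yy = B e^{y}
  u_y = B e^{y}
  u_xx = 2 A
Term by term:
  exp(x)·u_yy = B e^{x} e^{y}
  y**2·u_y = B y^{2} e^{y}
  x·u_xx = 2 A x
So the left-hand side equals
  2 A x + B y^{2} e^{y} + B e^{x} e^{y}
This must equal f(x, y) identically; expanded, f = - 4 x + 2 y^{2} e^{y} + 2 e^{x} e^{y}.
Matching coefficients of the independent functions:
  [x]:  2 A = -4
  [y^{2} e^{y}, e^{x} e^{y}]:  B = 2
Solving: A = -2, B = 2.
Check against the point condition:
  u(0, 0) = 2  ⟹  B = 2  ✓
Hence u(x, y) = - 2 x^{2} + 2 e^{y}.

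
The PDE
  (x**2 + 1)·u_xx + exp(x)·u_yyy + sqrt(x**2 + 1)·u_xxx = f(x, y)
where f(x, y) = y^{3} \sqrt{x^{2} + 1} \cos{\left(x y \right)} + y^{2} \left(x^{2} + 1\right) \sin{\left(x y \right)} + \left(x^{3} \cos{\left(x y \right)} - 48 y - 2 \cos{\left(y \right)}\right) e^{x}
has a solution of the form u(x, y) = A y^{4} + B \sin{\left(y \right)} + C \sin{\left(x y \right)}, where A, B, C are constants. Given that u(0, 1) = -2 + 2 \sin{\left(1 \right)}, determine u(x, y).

Substitute the ansatz u = A y^{4} + B \sin{\left(y \right)} + C \sin{\left(x y \right)} into the left-hand side.
Derivatives of the ansatz:
  u_xx = - C y^{2} \sin{\left(x y \right)}
  u_yyy = 24 A y - B \cos{\left(y \right)} - C x^{3} \cos{\left(x y \right)}
  u_xxx = - C y^{3} \cos{\left(x y \right)}
Term by term:
  (x**2 + 1)·u_xx = - C x^{2} y^{2} \sin{\left(x y \right)} - C y^{2} \sin{\left(x y \right)}
  exp(x)·u_yyy = 24 A y e^{x} - B e^{x} \cos{\left(y \right)} - C x^{3} e^{x} \cos{\left(x y \right)}
  sqrt(x**2 + 1)·u_xxx = - C y^{3} \sqrt{x^{2} + 1} \cos{\left(x y \right)}
So the left-hand side equals
  24 A y e^{x} - B e^{x} \cos{\left(y \right)} - C x^{3} e^{x} \cos{\left(x y \right)} - C x^{2} y^{2} \sin{\left(x y \right)} - C y^{3} \sqrt{x^{2} + 1} \cos{\left(x y \right)} - C y^{2} \sin{\left(x y \right)}
This must equal f(x, y) identically; expanded, f = x^{3} e^{x} \cos{\left(x y \right)} + x^{2} y^{2} \sin{\left(x y \right)} + y^{3} \sqrt{x^{2} + 1} \cos{\left(x y \right)} + y^{2} \sin{\left(x y \right)} - 48 y e^{x} - 2 e^{x} \cos{\left(y \right)}.
Matching coefficients of the independent functions:
  [y e^{x}]:  24 A = -48
  [y^{2} \sin{\left(x y \right)}, x^{2} y^{2} \sin{\left(x y \right)}, x^{3} e^{x} \cos{\left(x y \right)}, y^{3} \sqrt{x^{2} + 1} \cos{\left(x y \right)}]:  - C = 1
  [e^{x} \cos{\left(y \right)}]:  - B = -2
Solving: A = -2, B = 2, C = -1.
Check against the point condition:
  u(0, 1) = -2 + 2 \sin{\left(1 \right)}  ⟹  A + B \sin{\left(1 \right)} = -2 + 2 \sin{\left(1 \right)}  ✓
Hence u(x, y) = - 2 y^{4} + 2 \sin{\left(y \right)} - \sin{\left(x y \right)}.

Answer: u(x, y) = - 2 y^{4} + 2 \sin{\left(y \right)} - \sin{\left(x y \right)}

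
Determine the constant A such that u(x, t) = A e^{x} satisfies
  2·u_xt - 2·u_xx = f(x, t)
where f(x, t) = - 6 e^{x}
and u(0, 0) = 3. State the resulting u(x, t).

Answer: u(x, t) = 3 e^{x}

Derivation:
Substitute the ansatz u = A e^{x} into the left-hand side.
Derivatives of the ansatz:
  u_xt = 0
  u_xx = A e^{x}
Term by term:
  2·u_xt = 0
  -2·u_xx = - 2 A e^{x}
So the left-hand side equals
  - 2 A e^{x}
This must equal f(x, t) = - 6 e^{x} identically.
Matching coefficients of the independent functions:
  [e^{x}]:  - 2 A = -6
Solving: A = 3.
Check against the point condition:
  u(0, 0) = 3  ⟹  A = 3  ✓
Hence u(x, t) = 3 e^{x}.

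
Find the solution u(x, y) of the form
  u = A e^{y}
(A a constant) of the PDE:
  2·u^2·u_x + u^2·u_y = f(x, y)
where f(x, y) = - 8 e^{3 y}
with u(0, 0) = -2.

Substitute the ansatz u = A e^{y} into the left-hand side.
Derivatives of the ansatz:
  u_x = 0
  u_y = A e^{y}
Term by term:
  2·u^2·u_x = 0
  u^2·u_y = A^{3} e^{3 y}
So the left-hand side equals
  A^{3} e^{3 y}
This must equal f(x, y) = - 8 e^{3 y} identically.
Matching coefficients of the independent functions:
  [e^{3 y}]:  A^{3} = -8
Solving: A = -2.
Check against the point condition:
  u(0, 0) = -2  ⟹  A = -2  ✓
Hence u(x, y) = - 2 e^{y}.

Answer: u(x, y) = - 2 e^{y}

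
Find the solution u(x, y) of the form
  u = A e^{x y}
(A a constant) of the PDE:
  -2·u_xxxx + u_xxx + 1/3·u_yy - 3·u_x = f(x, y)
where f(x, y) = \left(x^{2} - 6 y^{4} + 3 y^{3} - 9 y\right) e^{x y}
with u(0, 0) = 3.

Substitute the ansatz u = A e^{x y} into the left-hand side.
Derivatives of the ansatz:
  u_xxxx = A y^{4} e^{x y}
  u_xxx = A y^{3} e^{x y}
  u_yy = A x^{2} e^{x y}
  u_x = A y e^{x y}
Term by term:
  -2·u_xxxx = - 2 A y^{4} e^{x y}
  u_xxx = A y^{3} e^{x y}
  1/3·u_yy = \frac{A x^{2} e^{x y}}{3}
  -3·u_x = - 3 A y e^{x y}
So the left-hand side equals
  \frac{A x^{2} e^{x y}}{3} - 2 A y^{4} e^{x y} + A y^{3} e^{x y} - 3 A y e^{x y}
This must equal f(x, y) identically; expanded, f = x^{2} e^{x y} - 6 y^{4} e^{x y} + 3 y^{3} e^{x y} - 9 y e^{x y}.
Matching coefficients of the independent functions:
  [x^{2} e^{x y}]:  \frac{A}{3} = 1
  [y e^{x y}]:  - 3 A = -9
  [y^{3} e^{x y}]:  A = 3
  [y^{4} e^{x y}]:  - 2 A = -6
Solving: A = 3.
Check against the point condition:
  u(0, 0) = 3  ⟹  A = 3  ✓
Hence u(x, y) = 3 e^{x y}.

Answer: u(x, y) = 3 e^{x y}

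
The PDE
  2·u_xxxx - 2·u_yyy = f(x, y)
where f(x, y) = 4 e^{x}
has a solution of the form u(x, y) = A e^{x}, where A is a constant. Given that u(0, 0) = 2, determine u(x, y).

Substitute the ansatz u = A e^{x} into the left-hand side.
Derivatives of the ansatz:
  u_xxxx = A e^{x}
  u_yyy = 0
Term by term:
  2·u_xxxx = 2 A e^{x}
  -2·u_yyy = 0
So the left-hand side equals
  2 A e^{x}
This must equal f(x, y) = 4 e^{x} identically.
Matching coefficients of the independent functions:
  [e^{x}]:  2 A = 4
Solving: A = 2.
Check against the point condition:
  u(0, 0) = 2  ⟹  A = 2  ✓
Hence u(x, y) = 2 e^{x}.

Answer: u(x, y) = 2 e^{x}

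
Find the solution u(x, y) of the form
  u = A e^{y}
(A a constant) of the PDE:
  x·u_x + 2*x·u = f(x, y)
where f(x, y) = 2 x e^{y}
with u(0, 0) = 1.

Substitute the ansatz u = A e^{y} into the left-hand side.
Derivatives of the ansatz:
  u_x = 0
Term by term:
  x·u_x = 0
  2*x·u = 2 A x e^{y}
So the left-hand side equals
  2 A x e^{y}
This must equal f(x, y) = 2 x e^{y} identically.
Matching coefficients of the independent functions:
  [x e^{y}]:  2 A = 2
Solving: A = 1.
Check against the point condition:
  u(0, 0) = 1  ⟹  A = 1  ✓
Hence u(x, y) = e^{y}.

Answer: u(x, y) = e^{y}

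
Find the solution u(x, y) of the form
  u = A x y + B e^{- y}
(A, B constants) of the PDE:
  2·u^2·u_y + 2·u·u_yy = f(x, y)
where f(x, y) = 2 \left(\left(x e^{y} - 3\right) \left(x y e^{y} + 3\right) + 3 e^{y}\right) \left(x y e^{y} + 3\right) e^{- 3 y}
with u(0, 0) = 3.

Substitute the ansatz u = A x y + B e^{- y} into the left-hand side.
Derivatives of the ansatz:
  u_y = A x - B e^{- y}
  u_yy = B e^{- y}
Term by term:
  2·u^2·u_y = 2 A^{3} x^{3} y^{2} - 2 A^{2} B x^{2} y^{2} e^{- y} + 4 A^{2} B x^{2} y e^{- y} - 4 A B^{2} x y e^{- 2 y} + 2 A B^{2} x e^{- 2 y} - 2 B^{3} e^{- 3 y}
  2·u·u_yy = 2 A B x y e^{- y} + 2 B^{2} e^{- 2 y}
So the left-hand side equals
  2 A^{3} x^{3} y^{2} - 2 A^{2} B x^{2} y^{2} e^{- y} + 4 A^{2} B x^{2} y e^{- y} - 4 A B^{2} x y e^{- 2 y} + 2 A B^{2} x e^{- 2 y} + 2 A B x y e^{- y} - 2 B^{3} e^{- 3 y} + 2 B^{2} e^{- 2 y}
This must equal f(x, y) identically; expanded, f = 2 x^{3} y^{2} - 6 x^{2} y^{2} e^{- y} + 12 x^{2} y e^{- y} + 6 x y e^{- y} - 36 x y e^{- 2 y} + 18 x e^{- 2 y} + 18 e^{- 2 y} - 54 e^{- 3 y}.
Matching coefficients of the independent functions:
  [x e^{- 2 y}]:  2 A B^{2} = 18
  [x^{3} y^{2}]:  2 A^{3} = 2
  [x y e^{- 2 y}]:  - 4 A B^{2} = -36
  [x y e^{- y}]:  2 A B = 6
  [x^{2} y e^{- y}]:  4 A^{2} B = 12
  [x^{2} y^{2} e^{- y}]:  - 2 A^{2} B = -6
  [e^{- 3 y}]:  - 2 B^{3} = -54
  [e^{- 2 y}]:  2 B^{2} = 18
Solving: A = 1, B = 3.
Check against the point condition:
  u(0, 0) = 3  ⟹  B = 3  ✓
Hence u(x, y) = x y + 3 e^{- y}.

Answer: u(x, y) = x y + 3 e^{- y}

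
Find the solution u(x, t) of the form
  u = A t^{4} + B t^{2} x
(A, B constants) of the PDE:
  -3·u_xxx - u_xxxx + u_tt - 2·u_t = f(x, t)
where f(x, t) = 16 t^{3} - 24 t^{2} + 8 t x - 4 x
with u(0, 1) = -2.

Substitute the ansatz u = A t^{4} + B t^{2} x into the left-hand side.
Derivatives of the ansatz:
  u_xxx = 0
  u_xxxx = 0
  u_tt = 12 A t^{2} + 2 B x
  u_t = 4 A t^{3} + 2 B t x
Term by term:
  -3·u_xxx = 0
  -u_xxxx = 0
  u_tt = 12 A t^{2} + 2 B x
  -2·u_t = - 8 A t^{3} - 4 B t x
So the left-hand side equals
  - 8 A t^{3} + 12 A t^{2} - 4 B t x + 2 B x
This must equal f(x, t) = 16 t^{3} - 24 t^{2} + 8 t x - 4 x identically.
Matching coefficients of the independent functions:
  [t^{2}]:  12 A = -24
  [t^{3}]:  - 8 A = 16
  [x]:  2 B = -4
  [t x]:  - 4 B = 8
Solving: A = -2, B = -2.
Check against the point condition:
  u(0, 1) = -2  ⟹  A = -2  ✓
Hence u(x, t) = - 2 t^{4} - 2 t^{2} x.

Answer: u(x, t) = - 2 t^{4} - 2 t^{2} x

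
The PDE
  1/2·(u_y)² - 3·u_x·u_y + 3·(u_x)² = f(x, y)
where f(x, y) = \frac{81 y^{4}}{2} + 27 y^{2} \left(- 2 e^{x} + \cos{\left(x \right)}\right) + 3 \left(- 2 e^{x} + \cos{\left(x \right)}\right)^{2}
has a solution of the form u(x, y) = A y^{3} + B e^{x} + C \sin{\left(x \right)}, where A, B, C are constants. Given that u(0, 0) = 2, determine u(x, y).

Substitute the ansatz u = A y^{3} + B e^{x} + C \sin{\left(x \right)} into the left-hand side.
Derivatives of the ansatz:
  u_y = 3 A y^{2}
  u_x = B e^{x} + C \cos{\left(x \right)}
Term by term:
  1/2·(u_y)² = \frac{9 A^{2} y^{4}}{2}
  -3·u_x·u_y = - 9 A B y^{2} e^{x} - 9 A C y^{2} \cos{\left(x \right)}
  3·(u_x)² = 3 B^{2} e^{2 x} + 6 B C e^{x} \cos{\left(x \right)} + 3 C^{2} \cos^{2}{\left(x \right)}
So the left-hand side equals
  \frac{9 A^{2} y^{4}}{2} - 9 A B y^{2} e^{x} - 9 A C y^{2} \cos{\left(x \right)} + 3 B^{2} e^{2 x} + 6 B C e^{x} \cos{\left(x \right)} + 3 C^{2} \cos^{2}{\left(x \right)}
This must equal f(x, y) identically; expanded, f = \frac{81 y^{4}}{2} - 54 y^{2} e^{x} + 27 y^{2} \cos{\left(x \right)} + 12 e^{2 x} - 12 e^{x} \cos{\left(x \right)} + 3 \cos^{2}{\left(x \right)}.
Matching coefficients of the independent functions:
  [y^{4}]:  \frac{9 A^{2}}{2} = \frac{81}{2}
  [y^{2} e^{x}]:  - 9 A B = -54
  [y^{2} \cos{\left(x \right)}]:  - 9 A C = 27
  [e^{x} \cos{\left(x \right)}]:  6 B C = -12
  [e^{2 x}]:  3 B^{2} = 12
  [\cos^{2}{\left(x \right)}]:  3 C^{2} = 3
These equations allow (A, B, C) = (-3, -2, 1) or (3, 2, -1).
Impose the point condition(s):
  u(0, 0) = 2  ⟹  B = 2
Only A = 3, B = 2, C = -1 satisfies everything.
Hence u(x, y) = 3 y^{3} + 2 e^{x} - \sin{\left(x \right)}.

Answer: u(x, y) = 3 y^{3} + 2 e^{x} - \sin{\left(x \right)}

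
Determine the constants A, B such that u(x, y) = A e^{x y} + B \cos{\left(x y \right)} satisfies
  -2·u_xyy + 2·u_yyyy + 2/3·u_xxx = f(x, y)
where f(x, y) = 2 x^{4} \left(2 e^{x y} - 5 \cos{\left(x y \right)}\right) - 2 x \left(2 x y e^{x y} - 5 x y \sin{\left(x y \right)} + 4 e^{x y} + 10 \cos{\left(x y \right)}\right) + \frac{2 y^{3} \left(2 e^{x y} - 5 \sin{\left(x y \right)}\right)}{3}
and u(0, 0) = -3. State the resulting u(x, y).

Answer: u(x, y) = 2 e^{x y} - 5 \cos{\left(x y \right)}

Derivation:
Substitute the ansatz u = A e^{x y} + B \cos{\left(x y \right)} into the left-hand side.
Derivatives of the ansatz:
  u_xyy = A x^{2} y e^{x y} + 2 A x e^{x y} + B x^{2} y \sin{\left(x y \right)} - 2 B x \cos{\left(x y \right)}
  u_yyyy = A x^{4} e^{x y} + B x^{4} \cos{\left(x y \right)}
  u_xxx = A y^{3} e^{x y} + B y^{3} \sin{\left(x y \right)}
Term by term:
  -2·u_xyy = - 2 A x^{2} y e^{x y} - 4 A x e^{x y} - 2 B x^{2} y \sin{\left(x y \right)} + 4 B x \cos{\left(x y \right)}
  2·u_yyyy = 2 A x^{4} e^{x y} + 2 B x^{4} \cos{\left(x y \right)}
  2/3·u_xxx = \frac{2 A y^{3} e^{x y}}{3} + \frac{2 B y^{3} \sin{\left(x y \right)}}{3}
So the left-hand side equals
  2 A x^{4} e^{x y} - 2 A x^{2} y e^{x y} - 4 A x e^{x y} + \frac{2 A y^{3} e^{x y}}{3} + 2 B x^{4} \cos{\left(x y \right)} - 2 B x^{2} y \sin{\left(x y \right)} + 4 B x \cos{\left(x y \right)} + \frac{2 B y^{3} \sin{\left(x y \right)}}{3}
This must equal f(x, y) identically; expanded, f = 4 x^{4} e^{x y} - 10 x^{4} \cos{\left(x y \right)} - 4 x^{2} y e^{x y} + 10 x^{2} y \sin{\left(x y \right)} - 8 x e^{x y} - 20 x \cos{\left(x y \right)} + \frac{4 y^{3} e^{x y}}{3} - \frac{10 y^{3} \sin{\left(x y \right)}}{3}.
Matching coefficients of the independent functions:
  [x e^{x y}]:  - 4 A = -8
  [x \cos{\left(x y \right)}]:  4 B = -20
  [x^{4} e^{x y}]:  2 A = 4
  [x^{4} \cos{\left(x y \right)}]:  2 B = -10
  [y^{3} e^{x y}]:  \frac{2 A}{3} = \frac{4}{3}
  [y^{3} \sin{\left(x y \right)}]:  \frac{2 B}{3} = - \frac{10}{3}
  [x^{2} y e^{x y}]:  - 2 A = -4
  [x^{2} y \sin{\left(x y \right)}]:  - 2 B = 10
Solving: A = 2, B = -5.
Check against the point condition:
  u(0, 0) = -3  ⟹  A + B = -3  ✓
Hence u(x, y) = 2 e^{x y} - 5 \cos{\left(x y \right)}.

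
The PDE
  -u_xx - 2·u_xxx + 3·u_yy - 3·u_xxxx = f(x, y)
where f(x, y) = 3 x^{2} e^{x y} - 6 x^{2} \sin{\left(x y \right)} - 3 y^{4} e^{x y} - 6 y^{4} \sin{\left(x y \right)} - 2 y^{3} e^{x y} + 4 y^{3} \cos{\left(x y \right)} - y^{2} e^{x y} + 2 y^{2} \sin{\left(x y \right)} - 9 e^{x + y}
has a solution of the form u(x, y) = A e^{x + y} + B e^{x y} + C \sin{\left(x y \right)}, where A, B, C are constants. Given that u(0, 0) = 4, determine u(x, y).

Substitute the ansatz u = A e^{x + y} + B e^{x y} + C \sin{\left(x y \right)} into the left-hand side.
Derivatives of the ansatz:
  u_xx = A e^{x} e^{y} + B y^{2} e^{x y} - C y^{2} \sin{\left(x y \right)}
  u_xxx = A e^{x} e^{y} + B y^{3} e^{x y} - C y^{3} \cos{\left(x y \right)}
  u_yy = A e^{x} e^{y} + B x^{2} e^{x y} - C x^{2} \sin{\left(x y \right)}
  u_xxxx = A e^{x} e^{y} + B y^{4} e^{x y} + C y^{4} \sin{\left(x y \right)}
Term by term:
  -u_xx = - A e^{x} e^{y} - B y^{2} e^{x y} + C y^{2} \sin{\left(x y \right)}
  -2·u_xxx = - 2 A e^{x} e^{y} - 2 B y^{3} e^{x y} + 2 C y^{3} \cos{\left(x y \right)}
  3·u_yy = 3 A e^{x} e^{y} + 3 B x^{2} e^{x y} - 3 C x^{2} \sin{\left(x y \right)}
  -3·u_xxxx = - 3 A e^{x} e^{y} - 3 B y^{4} e^{x y} - 3 C y^{4} \sin{\left(x y \right)}
So the left-hand side equals
  - 3 A e^{x} e^{y} + 3 B x^{2} e^{x y} - 3 B y^{4} e^{x y} - 2 B y^{3} e^{x y} - B y^{2} e^{x y} - 3 C x^{2} \sin{\left(x y \right)} - 3 C y^{4} \sin{\left(x y \right)} + 2 C y^{3} \cos{\left(x y \right)} + C y^{2} \sin{\left(x y \right)}
This must equal f(x, y) identically; expanded, f = 3 x^{2} e^{x y} - 6 x^{2} \sin{\left(x y \right)} - 3 y^{4} e^{x y} - 6 y^{4} \sin{\left(x y \right)} - 2 y^{3} e^{x y} + 4 y^{3} \cos{\left(x y \right)} - y^{2} e^{x y} + 2 y^{2} \sin{\left(x y \right)} - 9 e^{x} e^{y}.
Matching coefficients of the independent functions:
  [x^{2} e^{x y}]:  3 B = 3
  [x^{2} \sin{\left(x y \right)}, y^{4} \sin{\left(x y \right)}]:  - 3 C = -6
  [y^{2} e^{x y}]:  - B = -1
  [y^{2} \sin{\left(x y \right)}]:  C = 2
  [y^{3} e^{x y}]:  - 2 B = -2
  [y^{3} \cos{\left(x y \right)}]:  2 C = 4
  [y^{4} e^{x y}]:  - 3 B = -3
  [e^{x} e^{y}]:  - 3 A = -9
Solving: A = 3, B = 1, C = 2.
Check against the point condition:
  u(0, 0) = 4  ⟹  A + B = 4  ✓
Hence u(x, y) = e^{x y} + 3 e^{x + y} + 2 \sin{\left(x y \right)}.

Answer: u(x, y) = e^{x y} + 3 e^{x + y} + 2 \sin{\left(x y \right)}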